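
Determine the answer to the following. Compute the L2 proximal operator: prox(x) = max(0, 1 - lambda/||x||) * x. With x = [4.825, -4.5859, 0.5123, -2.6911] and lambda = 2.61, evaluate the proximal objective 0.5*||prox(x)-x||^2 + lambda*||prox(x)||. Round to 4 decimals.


Step 1: Compute ||x||.
||x|| = 7.1983
Step 2: Compute scaling factor.
scale = max(0, 1 - 2.61/7.1983) = 0.6374
Step 3: prox(x) = [3.0755, -2.9231, 0.3265, -1.7153]
||prox(x)|| = 4.5883
Step 4: Proximal objective.
0.5*||prox-x||^2 = 3.4061
lambda*||prox|| = 11.9755
Total = 15.3815


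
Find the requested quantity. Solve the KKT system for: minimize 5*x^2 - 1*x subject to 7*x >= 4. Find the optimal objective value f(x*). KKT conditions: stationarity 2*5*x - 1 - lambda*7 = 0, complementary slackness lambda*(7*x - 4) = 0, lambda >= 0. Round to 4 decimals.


Step 1: Try lambda = 0 (constraint inactive).
x_unc = 1/(2*5) = 0.1
Check: 7*0.1 = 0.7 < 4 -- violated!
Step 2: Constraint must be active: 7*x = 4
x* = 4/7 = 0.5714 (rounded; the exact value 4/7 is used below)
lambda = (2*5*(4/7) - 1)/7 = 0.6735
Step 3: Compute optimal value.
f(x*) = 5*(4/7)^2 - 1*(4/7) = 1.0612


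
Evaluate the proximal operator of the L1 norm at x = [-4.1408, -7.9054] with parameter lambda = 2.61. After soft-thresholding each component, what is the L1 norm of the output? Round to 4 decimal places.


Soft-thresholding with lambda = 2.61:
prox(-4.1408) = sign(-4.1408)*max(|-4.1408| - 2.61, 0) = -1.5308
prox(-7.9054) = sign(-7.9054)*max(|-7.9054| - 2.61, 0) = -5.2954
prox(x) = [-1.5308, -5.2954]
||prox(x)||_1 = 1.5308 + 5.2954 = 6.8262


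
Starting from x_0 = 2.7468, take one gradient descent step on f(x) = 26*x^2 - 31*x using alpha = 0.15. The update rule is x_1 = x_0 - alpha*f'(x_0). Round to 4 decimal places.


We compute the gradient at x_0 and apply the update.
f'(x) = 52*x - 31
f'(2.7468) = 52*2.7468 - 31 = 111.8336
x_1 = 2.7468 - 0.15*111.8336 = -14.0282


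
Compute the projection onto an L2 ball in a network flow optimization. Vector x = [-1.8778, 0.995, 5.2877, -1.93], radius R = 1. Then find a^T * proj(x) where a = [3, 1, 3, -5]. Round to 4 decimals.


Step 1: Compute ||x|| (intermediates to 6 decimals).
||x|| = sqrt((-1.8778)^2 + 0.995^2 + 5.2877^2 + (-1.93)^2) = 6.016712
Step 2: Project.
Since ||x|| > R, scale = R/||x|| = 1/6.016712 = 0.166204, proj(x) = scale * x
proj(x) = [-0.312098, 0.165373, 0.878837, -0.320774]
Step 3: Dot product.
a^T * proj(x) = 3*(-0.312098) + 1*0.165373 + 3*0.878837 - 5*(-0.320774) = 3.4695


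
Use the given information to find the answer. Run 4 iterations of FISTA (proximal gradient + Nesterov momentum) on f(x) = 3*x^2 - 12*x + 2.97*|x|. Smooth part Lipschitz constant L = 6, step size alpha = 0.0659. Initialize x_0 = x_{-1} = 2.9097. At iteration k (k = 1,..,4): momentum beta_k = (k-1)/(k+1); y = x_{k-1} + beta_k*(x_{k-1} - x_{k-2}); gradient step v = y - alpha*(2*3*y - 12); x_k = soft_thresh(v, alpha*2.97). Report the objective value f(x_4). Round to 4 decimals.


FISTA on f(x) = 3*x^2 - 12*x + 2.97*|x|
L = 6, alpha = 0.0659
Iteration 1: beta = 0.0, y = 2.9097 + 0.0*(2.9097 - 2.9097) = 2.9097
  grad(y) = 5.4582, v = y - alpha*grad = 2.55
  prox(v) = soft_thresh(2.55, 0.1957) = 2.3543
Iteration 2: beta = 0.3333, y = 2.3543 + 0.3333*(2.3543 - 2.9097) = 2.1691
  grad(y) = 1.0149, v = y - alpha*grad = 2.1023
  prox(v) = soft_thresh(2.1023, 0.1957) = 1.9065
Iteration 3: beta = 0.5, y = 1.9065 + 0.5*(1.9065 - 2.3543) = 1.6827
  grad(y) = -1.904, v = y - alpha*grad = 1.8081
  prox(v) = soft_thresh(1.8081, 0.1957) = 1.6124
Iteration 4: beta = 0.6, y = 1.6124 + 0.6*(1.6124 - 1.9065) = 1.4359
  grad(y) = -3.3843, v = y - alpha*grad = 1.659
  prox(v) = soft_thresh(1.659, 0.1957) = 1.4633
f(x_4) = 3*1.4633^2 - 12*1.4633 + 2.97*|1.4633| = -6.7898


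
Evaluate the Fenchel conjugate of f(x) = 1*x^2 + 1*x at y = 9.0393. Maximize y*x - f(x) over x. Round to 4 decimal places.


f*(y) = sup_x {y*x - a*x^2 - b*x} = sup_x {(y-b)*x - a*x^2}
FOC: (y - b) - 2a*x = 0 => x* = (y - b)/(2a)
x* = (9.0393 - 1)/(2*1) = 4.0197
f*(9.0393) = (y-b)^2/(4a) = (9.0393 - 1)^2/(4*1)
= 64.6303/4 = 16.1576


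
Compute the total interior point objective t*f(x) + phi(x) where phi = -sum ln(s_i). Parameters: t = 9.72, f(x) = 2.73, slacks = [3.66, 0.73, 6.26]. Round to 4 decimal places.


Step 1: Compute log-barrier.
ln values: [1.2975, -0.3147, 1.8342]
phi = -(1.2975 - 0.3147 + 1.8342) = -2.8169
Step 2: Compute augmented objective.
t*f(x) = 9.72*2.73 = 26.5356
Total = 26.5356 - 2.8169 = 23.7187


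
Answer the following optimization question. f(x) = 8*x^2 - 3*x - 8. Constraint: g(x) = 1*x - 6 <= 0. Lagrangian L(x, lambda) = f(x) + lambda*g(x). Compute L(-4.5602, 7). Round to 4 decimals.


Step 1: Evaluate f(x).
f(-4.5602) = 8*(-4.5602)^2 - 3*(-4.5602) - 8 = 172.044
Step 2: Evaluate g(x).
g(-4.5602) = 1*-4.5602 - 6 = -10.5602
Step 3: Compute Lagrangian.
L = 172.044 + 7*-10.5602 = 98.1226


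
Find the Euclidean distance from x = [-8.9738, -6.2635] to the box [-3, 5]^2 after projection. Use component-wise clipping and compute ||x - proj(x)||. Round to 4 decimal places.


Project each component onto [-3, 5].
clip(-8.9738) = -3.0, clip(-6.2635) = -3.0
Projection = [-3.0, -3.0]
Squared diffs: [35.6863, 10.6504]
Distance = sqrt(46.3367) = 6.8071


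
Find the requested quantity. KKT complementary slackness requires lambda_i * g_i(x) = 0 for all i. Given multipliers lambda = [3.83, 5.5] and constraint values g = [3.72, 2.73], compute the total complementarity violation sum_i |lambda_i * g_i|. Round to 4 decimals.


KKT complementary slackness check:
lambda_1 * g_1 = 3.83 * 3.72 = 14.2476
lambda_2 * g_2 = 5.5 * 2.73 = 15.015
Total violation = 14.2476 + 15.015 = 29.2626


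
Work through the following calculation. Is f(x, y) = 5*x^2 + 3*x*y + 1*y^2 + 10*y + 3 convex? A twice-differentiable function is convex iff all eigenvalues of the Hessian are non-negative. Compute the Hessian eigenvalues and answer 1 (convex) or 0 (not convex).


The Hessian of f(x,y) = 5*x^2 + 3*x*y + 1*y^2 + 10*y + 3 is:
H = [[10, 3], [3, 2]]
Trace = 10 + 2 = 12
Determinant = 10*2 - (3)^2 = 11
Discriminant = (12)^2 - 4*11 = 100.0
Eigenvalues: lambda_1 = 1.0, lambda_2 = 11.0
The function is convex.

1


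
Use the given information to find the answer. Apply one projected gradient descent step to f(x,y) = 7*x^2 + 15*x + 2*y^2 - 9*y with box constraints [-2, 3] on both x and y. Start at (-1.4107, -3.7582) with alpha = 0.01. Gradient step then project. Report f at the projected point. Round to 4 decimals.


Step 1: Compute gradient at (-1.4107, -3.7582).
grad_x = 2*7*-1.4107 + 15 = -4.7498
grad_y = 2*2*-3.7582 - 9 = -24.0328
Step 2: Gradient step.
x_raw = -1.4107 - 0.01*-4.7498 = -1.3632
y_raw = -3.7582 - 0.01*-24.0328 = -3.5179
Step 3: Project onto [-2, 3].
x_proj = clip(-1.3632) = -1.3632
y_proj = clip(-3.5179) = -2.0
Step 4: Evaluate f.
f(-1.3632, -2.0) = 18.5602


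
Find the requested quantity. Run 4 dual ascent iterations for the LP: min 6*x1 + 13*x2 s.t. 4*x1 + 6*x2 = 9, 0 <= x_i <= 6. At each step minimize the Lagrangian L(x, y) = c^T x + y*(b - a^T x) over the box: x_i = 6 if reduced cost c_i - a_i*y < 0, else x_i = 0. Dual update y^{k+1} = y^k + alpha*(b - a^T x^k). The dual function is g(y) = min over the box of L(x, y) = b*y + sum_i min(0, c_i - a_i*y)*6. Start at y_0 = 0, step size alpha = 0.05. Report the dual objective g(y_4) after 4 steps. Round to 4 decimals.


Dual ascent for LP: min 6*x1 + 13*x2, 4*x1 + 6*x2 = 9, 0 <= x_i <= 6
Step 1: y^k = 0.0, reduced costs: (6.0, 13.0)
  x^k = (0.0, 0.0), subgradient = b - a^T x = 9.0
  y^{k+1} = 0.0 + 0.05*9.0 = 0.45
Step 2: y^k = 0.45, reduced costs: (4.2, 10.3)
  x^k = (0.0, 0.0), subgradient = b - a^T x = 9.0
  y^{k+1} = 0.45 + 0.05*9.0 = 0.9
Step 3: y^k = 0.9, reduced costs: (2.4, 7.6)
  x^k = (0.0, 0.0), subgradient = b - a^T x = 9.0
  y^{k+1} = 0.9 + 0.05*9.0 = 1.35
Step 4: y^k = 1.35, reduced costs: (0.6, 4.9)
  x^k = (0.0, 0.0), subgradient = b - a^T x = 9.0
  y^{k+1} = 1.35 + 0.05*9.0 = 1.8
Dual objective at y_4 = 1.8: reduced costs (-1.2, 2.2), box minimizer x = (6.0, 0.0)
g(y_4) = b*y + (c1 - a1*y)*x1 + (c2 - a2*y)*x2 = 9*1.8 + (-1.2)*6.0 + 2.2*0.0 = 16.2 - 7.2 + 0.0 = 9.0


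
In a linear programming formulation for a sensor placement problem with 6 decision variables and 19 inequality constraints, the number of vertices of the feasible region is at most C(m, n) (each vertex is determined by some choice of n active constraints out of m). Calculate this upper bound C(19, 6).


Each vertex corresponds to some choice of n active constraints out of m, so the number of vertices is at most C(m, n) = m! / (n!(m-n)!).
m = 19, n = 6
Numerator: 19 * 18 * 17 * 16 * 15 * 14
Denominator: 6! = 720
C(19, 6) = 27132


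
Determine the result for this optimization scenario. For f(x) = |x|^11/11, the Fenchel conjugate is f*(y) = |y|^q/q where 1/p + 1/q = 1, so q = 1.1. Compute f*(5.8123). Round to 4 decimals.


The conjugate exponent q satisfies 1/p + 1/q = 1.
p = 11, so q = 11/(11 - 1) = 1.1
|y|^q = 5.8123^1.1 = 6.9308
f*(5.8123) = 6.9308 / 1.1 = 6.3007


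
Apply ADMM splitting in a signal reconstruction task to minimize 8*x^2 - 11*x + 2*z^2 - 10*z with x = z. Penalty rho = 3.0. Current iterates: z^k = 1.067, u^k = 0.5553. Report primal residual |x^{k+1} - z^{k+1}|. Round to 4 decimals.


ADMM iteration with rho = 3.0, z^k = 1.067, u^k = 0.5553
Step 1: x-update.
Minimize 8*x^2 - 11*x + (3.0/2)*(x - 1.067 + 0.5553)^2
FOC: (2*8 + 3.0)*x = 11 + 3.0*(1.067 - 0.5553)
x^{k+1} = 0.6597
Step 2: z-update.
Minimize 2*z^2 - 10*z + (3.0/2)*(0.6597 - z + 0.5553)^2
FOC: (2*2 + 3.0)*z = 10 + 3.0*(0.6597 + 0.5553)
z^{k+1} = 1.9493
Step 3: u-update.
u^{k+1} = 0.5553 + 0.6597 - 1.9493 = -0.7343
Step 4: Primal residual = |0.6597 - 1.9493| = 1.2896


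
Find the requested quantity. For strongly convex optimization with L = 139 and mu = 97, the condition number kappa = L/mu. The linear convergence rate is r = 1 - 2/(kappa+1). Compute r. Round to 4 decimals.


Step 1: Compute the condition number.
kappa = L/mu = 139/97 = 1.433
Step 2: Compute the convergence rate.
r = 1 - 2/(kappa + 1) = 1 - 2*mu/(L + mu) = (L - mu)/(L + mu) = 42/236 = 0.178


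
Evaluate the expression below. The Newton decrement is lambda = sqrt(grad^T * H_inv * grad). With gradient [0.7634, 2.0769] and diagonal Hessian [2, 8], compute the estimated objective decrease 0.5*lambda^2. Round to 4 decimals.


Step 1: H is diagonal, so H^(-1) * g = [0.3817, 0.2596].
Step 2: g^T H^(-1) g = sum_i g_i^2 / H_ii
  = (0.7634)^2/2 + (2.0769)^2/8
  = 0.2914 + 0.5392 = 0.8306
Step 3: Objective decrease = 0.5 * g^T H^(-1) g = 0.4153


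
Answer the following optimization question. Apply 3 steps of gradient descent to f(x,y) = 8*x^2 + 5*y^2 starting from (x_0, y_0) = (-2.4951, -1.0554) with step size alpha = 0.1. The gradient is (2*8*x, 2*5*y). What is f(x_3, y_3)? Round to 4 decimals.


Gradient descent on f(x,y) = 8*x^2 + 5*y^2.
Starting point: (-2.4951, -1.0554), alpha = 0.1
Step 1: grad_x = 2*8*-2.4951 = -39.9216, grad_y = 2*5*-1.0554 = -10.554
  x_1 = -2.4951 - 0.1*-39.9216 = 1.4971
  y_1 = -1.0554 - 0.1*-10.554 = 0.0
Step 2: grad_x = 2*8*1.4971 = 23.953, grad_y = 2*5*0.0 = 0.0
  x_2 = 1.4971 - 0.1*23.953 = -0.8982
  y_2 = 0.0 - 0.1*0.0 = 0.0
Step 3: grad_x = 2*8*-0.8982 = -14.3718, grad_y = 2*5*0.0 = 0.0
  x_3 = -0.8982 - 0.1*-14.3718 = 0.5389
  y_3 = 0.0 - 0.1*0.0 = 0.0
f(0.5389, 0.0) = 8*0.5389^2 + 5*0.0^2 = 2.3237


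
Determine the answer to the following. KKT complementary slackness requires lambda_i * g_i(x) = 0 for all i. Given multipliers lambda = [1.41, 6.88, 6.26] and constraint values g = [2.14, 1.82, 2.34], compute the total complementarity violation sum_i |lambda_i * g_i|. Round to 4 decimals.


KKT complementary slackness check:
lambda_1 * g_1 = 1.41 * 2.14 = 3.0174
lambda_2 * g_2 = 6.88 * 1.82 = 12.5216
lambda_3 * g_3 = 6.26 * 2.34 = 14.6484
Total violation = 3.0174 + 12.5216 + 14.6484 = 30.1874


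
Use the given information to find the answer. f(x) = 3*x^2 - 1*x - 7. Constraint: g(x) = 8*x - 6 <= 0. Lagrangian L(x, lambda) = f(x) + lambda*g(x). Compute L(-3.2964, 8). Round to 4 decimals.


Step 1: Evaluate f(x).
f(-3.2964) = 3*(-3.2964)^2 - 1*(-3.2964) - 7 = 28.8952
Step 2: Evaluate g(x).
g(-3.2964) = 8*-3.2964 - 6 = -32.3712
Step 3: Compute Lagrangian.
L = 28.8952 + 8*-32.3712 = -230.0744


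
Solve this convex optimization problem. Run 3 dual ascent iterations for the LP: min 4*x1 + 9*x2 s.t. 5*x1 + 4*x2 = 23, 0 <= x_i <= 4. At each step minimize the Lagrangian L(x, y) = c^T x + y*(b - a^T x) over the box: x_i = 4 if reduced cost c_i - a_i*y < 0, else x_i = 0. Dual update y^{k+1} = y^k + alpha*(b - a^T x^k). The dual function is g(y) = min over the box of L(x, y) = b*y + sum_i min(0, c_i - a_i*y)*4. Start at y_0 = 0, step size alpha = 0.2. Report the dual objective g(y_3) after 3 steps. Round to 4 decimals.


Dual ascent for LP: min 4*x1 + 9*x2, 5*x1 + 4*x2 = 23, 0 <= x_i <= 4
Step 1: y^k = 0.0, reduced costs: (4.0, 9.0)
  x^k = (0.0, 0.0), subgradient = b - a^T x = 23.0
  y^{k+1} = 0.0 + 0.2*23.0 = 4.6
Step 2: y^k = 4.6, reduced costs: (-19.0, -9.4)
  x^k = (4.0, 4.0), subgradient = b - a^T x = -13.0
  y^{k+1} = 4.6 + 0.2*-13.0 = 2.0
Step 3: y^k = 2.0, reduced costs: (-6.0, 1.0)
  x^k = (4.0, 0.0), subgradient = b - a^T x = 3.0
  y^{k+1} = 2.0 + 0.2*3.0 = 2.6
Dual objective at y_3 = 2.6: reduced costs (-9.0, -1.4), box minimizer x = (4.0, 4.0)
g(y_3) = b*y + (c1 - a1*y)*x1 + (c2 - a2*y)*x2 = 23*2.6 + (-9.0)*4.0 + (-1.4)*4.0 = 59.8 - 36.0 - 5.6 = 18.2


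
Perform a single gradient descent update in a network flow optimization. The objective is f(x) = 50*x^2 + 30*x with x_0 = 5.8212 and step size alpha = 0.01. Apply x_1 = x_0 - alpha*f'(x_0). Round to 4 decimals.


We compute the gradient at x_0 and apply the update.
f'(x) = 100*x + 30
f'(5.8212) = 100*5.8212 + 30 = 612.12
x_1 = 5.8212 - 0.01*612.12 = -0.3


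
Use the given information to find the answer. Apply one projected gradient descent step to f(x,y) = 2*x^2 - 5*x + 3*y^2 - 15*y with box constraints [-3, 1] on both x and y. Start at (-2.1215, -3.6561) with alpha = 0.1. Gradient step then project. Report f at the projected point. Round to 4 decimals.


Step 1: Compute gradient at (-2.1215, -3.6561).
grad_x = 2*2*-2.1215 - 5 = -13.486
grad_y = 2*3*-3.6561 - 15 = -36.9366
Step 2: Gradient step.
x_raw = -2.1215 - 0.1*-13.486 = -0.7729
y_raw = -3.6561 - 0.1*-36.9366 = 0.0376
Step 3: Project onto [-3, 1].
x_proj = clip(-0.7729) = -0.7729
y_proj = clip(0.0376) = 0.0376
Step 4: Evaluate f.
f(-0.7729, 0.0376) = 4.5001


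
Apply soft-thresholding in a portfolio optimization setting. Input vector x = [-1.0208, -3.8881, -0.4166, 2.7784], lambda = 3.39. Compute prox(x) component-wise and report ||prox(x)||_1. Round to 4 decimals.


Soft-thresholding with lambda = 3.39:
prox(-1.0208) = sign(-1.0208)*max(|-1.0208| - 3.39, 0) = 0.0
prox(-3.8881) = sign(-3.8881)*max(|-3.8881| - 3.39, 0) = -0.4981
prox(-0.4166) = sign(-0.4166)*max(|-0.4166| - 3.39, 0) = 0.0
prox(2.7784) = sign(2.7784)*max(|2.7784| - 3.39, 0) = 0.0
prox(x) = [0.0, -0.4981, 0.0, 0.0]
||prox(x)||_1 = 0.0 + 0.4981 + 0.0 + 0.0 = 0.4981


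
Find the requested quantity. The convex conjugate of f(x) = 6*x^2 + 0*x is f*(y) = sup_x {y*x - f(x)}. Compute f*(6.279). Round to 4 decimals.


f*(y) = sup_x {y*x - a*x^2 - b*x} = sup_x {(y-b)*x - a*x^2}
FOC: (y - b) - 2a*x = 0 => x* = (y - b)/(2a)
x* = (6.279 - 0)/(2*6) = 0.5233
f*(6.279) = (y-b)^2/(4a) = (6.279 - 0)^2/(4*6)
= 39.4258/24 = 1.6427


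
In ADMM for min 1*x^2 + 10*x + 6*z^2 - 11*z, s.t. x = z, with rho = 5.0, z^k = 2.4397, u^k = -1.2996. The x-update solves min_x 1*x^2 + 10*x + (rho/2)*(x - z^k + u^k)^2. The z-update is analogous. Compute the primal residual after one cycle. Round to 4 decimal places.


ADMM iteration with rho = 5.0, z^k = 2.4397, u^k = -1.2996
Step 1: x-update.
Minimize 1*x^2 + 10*x + (5.0/2)*(x - 2.4397 - 1.2996)^2
FOC: (2*1 + 5.0)*x = -10 + 5.0*(2.4397 + 1.2996)
x^{k+1} = 1.2424
Step 2: z-update.
Minimize 6*z^2 - 11*z + (5.0/2)*(1.2424 - z - 1.2996)^2
FOC: (2*6 + 5.0)*z = 11 + 5.0*(1.2424 - 1.2996)
z^{k+1} = 0.6302
Step 3: u-update.
u^{k+1} = -1.2996 + 1.2424 - 0.6302 = -0.6875
Step 4: Primal residual = |1.2424 - 0.6302| = 0.6121


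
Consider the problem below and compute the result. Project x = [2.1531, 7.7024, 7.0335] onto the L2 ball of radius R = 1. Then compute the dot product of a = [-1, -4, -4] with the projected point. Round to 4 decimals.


Step 1: Compute ||x|| (intermediates to 6 decimals).
||x|| = sqrt(2.1531^2 + 7.7024^2 + 7.0335^2) = 10.65049
Step 2: Project.
Since ||x|| > R, scale = R/||x|| = 1/10.65049 = 0.093892, proj(x) = scale * x
proj(x) = [0.202159, 0.723194, 0.660389]
Step 3: Dot product.
a^T * proj(x) = -1*0.202159 - 4*0.723194 - 4*0.660389 = -5.7365


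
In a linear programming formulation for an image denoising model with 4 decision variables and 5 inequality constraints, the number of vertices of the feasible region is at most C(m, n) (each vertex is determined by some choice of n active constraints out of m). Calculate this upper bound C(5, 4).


Each vertex corresponds to some choice of n active constraints out of m, so the number of vertices is at most C(m, n) = m! / (n!(m-n)!).
m = 5, n = 4
Numerator: 5 * 4 * 3 * 2
Denominator: 4! = 24
C(5, 4) = 5


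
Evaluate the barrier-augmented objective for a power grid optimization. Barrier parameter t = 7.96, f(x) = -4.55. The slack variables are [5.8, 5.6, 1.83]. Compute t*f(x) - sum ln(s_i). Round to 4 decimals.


Step 1: Compute log-barrier.
ln values: [1.7579, 1.7228, 0.6043]
phi = -(1.7579 + 1.7228 + 0.6043) = -4.0849
Step 2: Compute augmented objective.
t*f(x) = 7.96*-4.55 = -36.218
Total = -36.218 - 4.0849 = -40.3029


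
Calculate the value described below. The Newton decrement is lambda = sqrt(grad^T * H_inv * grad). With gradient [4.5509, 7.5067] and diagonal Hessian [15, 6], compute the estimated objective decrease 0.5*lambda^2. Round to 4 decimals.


Step 1: H is diagonal, so H^(-1) * g = [0.3034, 1.2511].
Step 2: g^T H^(-1) g = sum_i g_i^2 / H_ii
  = (4.5509)^2/15 + (7.5067)^2/6
  = 1.3807 + 9.3918 = 10.7725
Step 3: Objective decrease = 0.5 * g^T H^(-1) g = 5.3862


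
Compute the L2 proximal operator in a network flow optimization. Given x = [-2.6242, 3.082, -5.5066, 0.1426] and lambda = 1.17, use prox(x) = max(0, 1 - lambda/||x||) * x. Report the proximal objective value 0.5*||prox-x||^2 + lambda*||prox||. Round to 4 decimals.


Step 1: Compute ||x||.
||x|| = 6.8358
Step 2: Compute scaling factor.
scale = max(0, 1 - 1.17/6.8358) = 0.8288
Step 3: prox(x) = [-2.175, 2.5545, -4.5641, 0.1182]
||prox(x)|| = 5.6658
Step 4: Proximal objective.
0.5*||prox-x||^2 = 0.6845
lambda*||prox|| = 6.629
Total = 7.3134


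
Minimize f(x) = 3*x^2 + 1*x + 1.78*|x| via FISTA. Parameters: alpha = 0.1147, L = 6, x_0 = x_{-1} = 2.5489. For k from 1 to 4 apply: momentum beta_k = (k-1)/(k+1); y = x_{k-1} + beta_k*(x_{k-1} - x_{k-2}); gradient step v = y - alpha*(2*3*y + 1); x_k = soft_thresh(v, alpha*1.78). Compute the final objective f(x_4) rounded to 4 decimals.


FISTA on f(x) = 3*x^2 + 1*x + 1.78*|x|
L = 6, alpha = 0.1147
Iteration 1: beta = 0.0, y = 2.5489 + 0.0*(2.5489 - 2.5489) = 2.5489
  grad(y) = 16.2934, v = y - alpha*grad = 0.68
  prox(v) = soft_thresh(0.68, 0.2042) = 0.4759
Iteration 2: beta = 0.3333, y = 0.4759 + 0.3333*(0.4759 - 2.5489) = -0.2151
  grad(y) = -0.2908, v = y - alpha*grad = -0.1818
  prox(v) = soft_thresh(-0.1818, 0.2042) = 0.0
Iteration 3: beta = 0.5, y = 0.0 + 0.5*(0.0 - 0.4759) = -0.2379
  grad(y) = -0.4276, v = y - alpha*grad = -0.1889
  prox(v) = soft_thresh(-0.1889, 0.2042) = 0.0
Iteration 4: beta = 0.6, y = 0.0 + 0.6*(0.0 - 0.0) = 0.0
  grad(y) = 1.0, v = y - alpha*grad = -0.1147
  prox(v) = soft_thresh(-0.1147, 0.2042) = 0.0
f(x_4) = 3*0.0^2 + 1*0.0 + 1.78*|0.0| = 0.0


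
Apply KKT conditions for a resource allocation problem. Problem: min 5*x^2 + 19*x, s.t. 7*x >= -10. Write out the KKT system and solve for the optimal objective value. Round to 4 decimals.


Step 1: Try lambda = 0 (constraint inactive).
x_unc = -19/(2*5) = -1.9
Check: 7*-1.9 = -13.3 < -10 -- violated!
Step 2: Constraint must be active: 7*x = -10
x* = -10/7 = -1.4286 (rounded; the exact value -10/7 is used below)
lambda = (2*5*(-10/7) + 19)/7 = 0.6735
Step 3: Compute optimal value.
f(x*) = 5*(-10/7)^2 + 19*(-10/7) = -16.9388


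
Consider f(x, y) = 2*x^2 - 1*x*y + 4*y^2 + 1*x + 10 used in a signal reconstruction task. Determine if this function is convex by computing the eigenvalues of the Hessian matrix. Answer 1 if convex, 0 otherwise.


The Hessian of f(x,y) = 2*x^2 - 1*x*y + 4*y^2 + 1*x + 10 is:
H = [[4, -1], [-1, 8]]
Trace = 4 + 8 = 12
Determinant = 4*8 - (-1)^2 = 31
Discriminant = (12)^2 - 4*31 = 20.0
Eigenvalues: lambda_1 = 3.7639, lambda_2 = 8.2361
The function is convex.

1


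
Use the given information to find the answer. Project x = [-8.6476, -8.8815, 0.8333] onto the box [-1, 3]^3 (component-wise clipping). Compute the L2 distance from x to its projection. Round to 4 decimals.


Project each component onto [-1, 3].
clip(-8.6476) = -1.0, clip(-8.8815) = -1.0, clip(0.8333) = 0.8333
Projection = [-1.0, -1.0, 0.8333]
Squared diffs: [58.4858, 62.118, 0.0]
Distance = sqrt(120.6038) = 10.982


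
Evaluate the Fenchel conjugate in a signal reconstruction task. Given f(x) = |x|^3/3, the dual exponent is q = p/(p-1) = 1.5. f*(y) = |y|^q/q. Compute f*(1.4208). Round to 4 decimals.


The conjugate exponent q satisfies 1/p + 1/q = 1.
p = 3, so q = 3/(3 - 1) = 1.5
|y|^q = 1.4208^1.5 = 1.6936
f*(1.4208) = 1.6936 / 1.5 = 1.129


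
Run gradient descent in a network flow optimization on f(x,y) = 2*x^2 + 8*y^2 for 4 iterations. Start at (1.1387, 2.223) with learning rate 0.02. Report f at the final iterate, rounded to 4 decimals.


Gradient descent on f(x,y) = 2*x^2 + 8*y^2.
Starting point: (1.1387, 2.223), alpha = 0.02
Step 1: grad_x = 2*2*1.1387 = 4.5548, grad_y = 2*8*2.223 = 35.568
  x_1 = 1.1387 - 0.02*4.5548 = 1.0476
  y_1 = 2.223 - 0.02*35.568 = 1.5116
Step 2: grad_x = 2*2*1.0476 = 4.1904, grad_y = 2*8*1.5116 = 24.1862
  x_2 = 1.0476 - 0.02*4.1904 = 0.9638
  y_2 = 1.5116 - 0.02*24.1862 = 1.0279
Step 3: grad_x = 2*2*0.9638 = 3.8552, grad_y = 2*8*1.0279 = 16.4466
  x_3 = 0.9638 - 0.02*3.8552 = 0.8867
  y_3 = 1.0279 - 0.02*16.4466 = 0.699
Step 4: grad_x = 2*2*0.8867 = 3.5468, grad_y = 2*8*0.699 = 11.1837
  x_4 = 0.8867 - 0.02*3.5468 = 0.8158
  y_4 = 0.699 - 0.02*11.1837 = 0.4753
f(0.8158, 0.4753) = 2*0.8158^2 + 8*0.4753^2 = 3.1383


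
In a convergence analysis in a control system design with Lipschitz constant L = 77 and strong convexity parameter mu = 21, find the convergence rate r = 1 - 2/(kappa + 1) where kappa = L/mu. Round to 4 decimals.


Step 1: Compute the condition number.
kappa = L/mu = 77/21 = 3.6667
Step 2: Compute the convergence rate.
r = 1 - 2/(kappa + 1) = 1 - 2*mu/(L + mu) = (L - mu)/(L + mu) = 56/98 = 0.5714


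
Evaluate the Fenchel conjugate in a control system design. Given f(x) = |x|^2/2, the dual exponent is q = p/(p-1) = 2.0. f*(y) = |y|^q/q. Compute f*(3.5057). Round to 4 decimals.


The conjugate exponent q satisfies 1/p + 1/q = 1.
p = 2, so q = 2/(2 - 1) = 2.0
|y|^q = 3.5057^2.0 = 12.2899
f*(3.5057) = 12.2899 / 2.0 = 6.145


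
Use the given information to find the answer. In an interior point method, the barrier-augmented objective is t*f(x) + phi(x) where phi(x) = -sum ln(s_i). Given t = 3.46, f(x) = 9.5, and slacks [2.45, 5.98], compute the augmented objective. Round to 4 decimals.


Step 1: Compute log-barrier.
ln values: [0.8961, 1.7884]
phi = -(0.8961 + 1.7884) = -2.6845
Step 2: Compute augmented objective.
t*f(x) = 3.46*9.5 = 32.87
Total = 32.87 - 2.6845 = 30.1855


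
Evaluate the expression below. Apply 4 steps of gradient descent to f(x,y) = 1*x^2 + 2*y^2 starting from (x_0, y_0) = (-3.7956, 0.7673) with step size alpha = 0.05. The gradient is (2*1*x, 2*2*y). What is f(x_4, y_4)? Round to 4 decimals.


Gradient descent on f(x,y) = 1*x^2 + 2*y^2.
Starting point: (-3.7956, 0.7673), alpha = 0.05
Step 1: grad_x = 2*1*-3.7956 = -7.5912, grad_y = 2*2*0.7673 = 3.0692
  x_1 = -3.7956 - 0.05*-7.5912 = -3.416
  y_1 = 0.7673 - 0.05*3.0692 = 0.6138
Step 2: grad_x = 2*1*-3.416 = -6.8321, grad_y = 2*2*0.6138 = 2.4554
  x_2 = -3.416 - 0.05*-6.8321 = -3.0744
  y_2 = 0.6138 - 0.05*2.4554 = 0.4911
Step 3: grad_x = 2*1*-3.0744 = -6.1489, grad_y = 2*2*0.4911 = 1.9643
  x_3 = -3.0744 - 0.05*-6.1489 = -2.767
  y_3 = 0.4911 - 0.05*1.9643 = 0.3929
Step 4: grad_x = 2*1*-2.767 = -5.534, grad_y = 2*2*0.3929 = 1.5714
  x_4 = -2.767 - 0.05*-5.534 = -2.4903
  y_4 = 0.3929 - 0.05*1.5714 = 0.3143
f(-2.4903, 0.3143) = 1*(-2.4903)^2 + 2*0.3143^2 = 6.3991


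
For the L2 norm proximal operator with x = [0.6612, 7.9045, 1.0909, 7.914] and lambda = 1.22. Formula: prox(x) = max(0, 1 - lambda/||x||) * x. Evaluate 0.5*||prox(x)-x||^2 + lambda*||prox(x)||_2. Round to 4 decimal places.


Step 1: Compute ||x||.
||x|| = 11.2579
Step 2: Compute scaling factor.
scale = max(0, 1 - 1.22/11.2579) = 0.8916
Step 3: prox(x) = [0.5895, 7.0479, 0.9727, 7.0564]
||prox(x)|| = 10.0379
Step 4: Proximal objective.
0.5*||prox-x||^2 = 0.7442
lambda*||prox|| = 12.2462
Total = 12.9904


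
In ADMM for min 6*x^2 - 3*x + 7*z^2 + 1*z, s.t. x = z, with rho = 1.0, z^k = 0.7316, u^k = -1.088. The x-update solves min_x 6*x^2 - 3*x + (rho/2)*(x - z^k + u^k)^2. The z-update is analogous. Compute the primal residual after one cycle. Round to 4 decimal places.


ADMM iteration with rho = 1.0, z^k = 0.7316, u^k = -1.088
Step 1: x-update.
Minimize 6*x^2 - 3*x + (1.0/2)*(x - 0.7316 - 1.088)^2
FOC: (2*6 + 1.0)*x = 3 + 1.0*(0.7316 + 1.088)
x^{k+1} = 0.3707
Step 2: z-update.
Minimize 7*z^2 + 1*z + (1.0/2)*(0.3707 - z - 1.088)^2
FOC: (2*7 + 1.0)*z = -1 + 1.0*(0.3707 - 1.088)
z^{k+1} = -0.1145
Step 3: u-update.
u^{k+1} = -1.088 + 0.3707 + 0.1145 = -0.6028
Step 4: Primal residual = |0.3707 + 0.1145| = 0.4852


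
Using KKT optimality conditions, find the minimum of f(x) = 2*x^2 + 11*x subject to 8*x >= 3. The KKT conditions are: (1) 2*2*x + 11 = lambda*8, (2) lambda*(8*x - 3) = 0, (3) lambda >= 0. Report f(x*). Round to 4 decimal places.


Step 1: Try lambda = 0 (constraint inactive).
x_unc = -11/(2*2) = -2.75
Check: 8*-2.75 = -22.0 < 3 -- violated!
Step 2: Constraint must be active: 8*x = 3
x* = 3/8 = 0.375
lambda = (2*2*0.375 + 11)/8 = 1.5625
Step 3: Compute optimal value.
f(x*) = 2*0.375^2 + 11*0.375 = 4.4063


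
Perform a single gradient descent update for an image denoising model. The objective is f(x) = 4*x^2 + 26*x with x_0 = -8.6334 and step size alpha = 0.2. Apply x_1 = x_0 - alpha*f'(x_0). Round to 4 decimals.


We compute the gradient at x_0 and apply the update.
f'(x) = 8*x + 26
f'(-8.6334) = 8*-8.6334 + 26 = -43.0672
x_1 = -8.6334 - 0.2*-43.0672 = -0.02


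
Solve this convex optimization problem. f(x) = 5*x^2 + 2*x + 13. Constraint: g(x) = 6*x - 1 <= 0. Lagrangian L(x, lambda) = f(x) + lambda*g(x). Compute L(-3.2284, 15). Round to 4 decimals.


Step 1: Evaluate f(x).
f(-3.2284) = 5*(-3.2284)^2 + 2*(-3.2284) + 13 = 58.656
Step 2: Evaluate g(x).
g(-3.2284) = 6*-3.2284 - 1 = -20.3704
Step 3: Compute Lagrangian.
L = 58.656 + 15*-20.3704 = -246.9


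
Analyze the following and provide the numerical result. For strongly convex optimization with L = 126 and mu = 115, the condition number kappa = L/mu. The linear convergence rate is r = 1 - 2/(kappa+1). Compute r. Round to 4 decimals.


Step 1: Compute the condition number.
kappa = L/mu = 126/115 = 1.0957
Step 2: Compute the convergence rate.
r = 1 - 2/(kappa + 1) = 1 - 2*mu/(L + mu) = (L - mu)/(L + mu) = 11/241 = 0.0456


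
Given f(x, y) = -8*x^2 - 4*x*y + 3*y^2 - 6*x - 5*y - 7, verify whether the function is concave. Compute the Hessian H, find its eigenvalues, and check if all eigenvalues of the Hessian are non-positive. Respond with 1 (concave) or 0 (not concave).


The Hessian of f(x,y) = -8*x^2 - 4*x*y + 3*y^2 - 6*x - 5*y - 7 is:
H = [[-16, -4], [-4, 6]]
Trace = -16 + 6 = -10
Determinant = -16*6 - (-4)^2 = -112
Discriminant = (-10)^2 - 4*-112 = 548.0
Eigenvalues: lambda_1 = -16.7047, lambda_2 = 6.7047
The function is not concave.

0


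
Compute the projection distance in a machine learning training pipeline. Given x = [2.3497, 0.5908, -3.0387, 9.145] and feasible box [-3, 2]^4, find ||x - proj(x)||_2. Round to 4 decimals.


Project each component onto [-3, 2].
clip(2.3497) = 2.0, clip(0.5908) = 0.5908, clip(-3.0387) = -3.0, clip(9.145) = 2.0
Projection = [2.0, 0.5908, -3.0, 2.0]
Squared diffs: [0.1223, 0.0, 0.0015, 51.051]
Distance = sqrt(51.1748) = 7.1537


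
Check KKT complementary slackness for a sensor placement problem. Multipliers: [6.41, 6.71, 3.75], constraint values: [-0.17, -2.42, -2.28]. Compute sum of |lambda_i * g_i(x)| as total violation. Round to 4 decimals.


KKT complementary slackness check:
lambda_1 * g_1 = 6.41 * -0.17 = -1.0897
lambda_2 * g_2 = 6.71 * -2.42 = -16.2382
lambda_3 * g_3 = 3.75 * -2.28 = -8.55
Total violation = 1.0897 + 16.2382 + 8.55 = 25.8779


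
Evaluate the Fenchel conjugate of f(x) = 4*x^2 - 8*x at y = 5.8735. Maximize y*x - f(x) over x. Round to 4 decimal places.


f*(y) = sup_x {y*x - a*x^2 - b*x} = sup_x {(y-b)*x - a*x^2}
FOC: (y - b) - 2a*x = 0 => x* = (y - b)/(2a)
x* = (5.8735 + 8)/(2*4) = 1.7342
f*(5.8735) = (y-b)^2/(4a) = (5.8735 + 8)^2/(4*4)
= 192.474/16 = 12.0296


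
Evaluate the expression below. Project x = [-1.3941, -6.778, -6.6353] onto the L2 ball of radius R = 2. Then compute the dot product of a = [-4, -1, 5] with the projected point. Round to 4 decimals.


Step 1: Compute ||x|| (intermediates to 6 decimals).
||x|| = sqrt((-1.3941)^2 + (-6.778)^2 + (-6.6353)^2) = 9.587075
Step 2: Project.
Since ||x|| > R, scale = R/||x|| = 2/9.587075 = 0.208614, proj(x) = scale * x
proj(x) = [-0.290829, -1.413986, -1.384216]
Step 3: Dot product.
a^T * proj(x) = -4*(-0.290829) - 1*(-1.413986) + 5*(-1.384216) = -4.3438


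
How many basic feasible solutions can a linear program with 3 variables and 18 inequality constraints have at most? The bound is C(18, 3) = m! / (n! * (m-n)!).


Each vertex corresponds to some choice of n active constraints out of m, so the number of vertices is at most C(m, n) = m! / (n!(m-n)!).
m = 18, n = 3
Numerator: 18 * 17 * 16
Denominator: 3! = 6
C(18, 3) = 816


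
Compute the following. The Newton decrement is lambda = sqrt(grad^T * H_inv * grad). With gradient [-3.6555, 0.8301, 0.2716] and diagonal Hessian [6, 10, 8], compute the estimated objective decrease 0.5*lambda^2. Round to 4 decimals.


Step 1: H is diagonal, so H^(-1) * g = [-0.6093, 0.083, 0.034].
Step 2: g^T H^(-1) g = sum_i g_i^2 / H_ii
  = (-3.6555)^2/6 + (0.8301)^2/10 + (0.2716)^2/8
  = 2.2271 + 0.0689 + 0.0092 = 2.3052
Step 3: Objective decrease = 0.5 * g^T H^(-1) g = 1.1526


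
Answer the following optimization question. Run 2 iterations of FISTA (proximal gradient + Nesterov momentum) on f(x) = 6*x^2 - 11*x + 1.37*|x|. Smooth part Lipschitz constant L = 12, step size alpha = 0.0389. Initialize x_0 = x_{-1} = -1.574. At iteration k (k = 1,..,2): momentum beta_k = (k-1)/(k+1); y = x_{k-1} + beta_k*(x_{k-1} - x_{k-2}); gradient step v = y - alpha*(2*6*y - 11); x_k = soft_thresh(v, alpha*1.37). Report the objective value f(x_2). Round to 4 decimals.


FISTA on f(x) = 6*x^2 - 11*x + 1.37*|x|
L = 12, alpha = 0.0389
Iteration 1: beta = 0.0, y = -1.574 + 0.0*(-1.574 + 1.574) = -1.574
  grad(y) = -29.888, v = y - alpha*grad = -0.4114
  prox(v) = soft_thresh(-0.4114, 0.0533) = -0.3581
Iteration 2: beta = 0.3333, y = -0.3581 + 0.3333*(-0.3581 + 1.574) = 0.0472
  grad(y) = -10.433, v = y - alpha*grad = 0.4531
  prox(v) = soft_thresh(0.4531, 0.0533) = 0.3998
f(x_2) = 6*0.3998^2 - 11*0.3998 + 1.37*|0.3998| = -2.891


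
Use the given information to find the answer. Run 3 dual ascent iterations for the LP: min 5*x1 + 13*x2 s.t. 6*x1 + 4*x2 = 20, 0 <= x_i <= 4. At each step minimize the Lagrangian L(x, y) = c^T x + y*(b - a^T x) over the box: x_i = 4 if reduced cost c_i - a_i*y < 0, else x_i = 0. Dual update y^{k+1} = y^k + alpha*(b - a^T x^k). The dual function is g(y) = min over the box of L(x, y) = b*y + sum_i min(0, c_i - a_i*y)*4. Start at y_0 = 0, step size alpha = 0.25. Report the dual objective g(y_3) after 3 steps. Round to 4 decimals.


Dual ascent for LP: min 5*x1 + 13*x2, 6*x1 + 4*x2 = 20, 0 <= x_i <= 4
Step 1: y^k = 0.0, reduced costs: (5.0, 13.0)
  x^k = (0.0, 0.0), subgradient = b - a^T x = 20.0
  y^{k+1} = 0.0 + 0.25*20.0 = 5.0
Step 2: y^k = 5.0, reduced costs: (-25.0, -7.0)
  x^k = (4.0, 4.0), subgradient = b - a^T x = -20.0
  y^{k+1} = 5.0 + 0.25*-20.0 = 0.0
Step 3: y^k = 0.0, reduced costs: (5.0, 13.0)
  x^k = (0.0, 0.0), subgradient = b - a^T x = 20.0
  y^{k+1} = 0.0 + 0.25*20.0 = 5.0
Dual objective at y_3 = 5.0: reduced costs (-25.0, -7.0), box minimizer x = (4.0, 4.0)
g(y_3) = b*y + (c1 - a1*y)*x1 + (c2 - a2*y)*x2 = 20*5.0 + (-25.0)*4.0 + (-7.0)*4.0 = 100.0 - 100.0 - 28.0 = -28.0


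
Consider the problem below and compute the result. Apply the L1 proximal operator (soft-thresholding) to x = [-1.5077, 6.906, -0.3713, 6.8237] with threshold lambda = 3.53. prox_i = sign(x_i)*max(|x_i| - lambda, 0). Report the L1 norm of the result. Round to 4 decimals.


Soft-thresholding with lambda = 3.53:
prox(-1.5077) = sign(-1.5077)*max(|-1.5077| - 3.53, 0) = 0.0
prox(6.906) = sign(6.906)*max(|6.906| - 3.53, 0) = 3.376
prox(-0.3713) = sign(-0.3713)*max(|-0.3713| - 3.53, 0) = 0.0
prox(6.8237) = sign(6.8237)*max(|6.8237| - 3.53, 0) = 3.2937
prox(x) = [0.0, 3.376, 0.0, 3.2937]
||prox(x)||_1 = 0.0 + 3.376 + 0.0 + 3.2937 = 6.6697


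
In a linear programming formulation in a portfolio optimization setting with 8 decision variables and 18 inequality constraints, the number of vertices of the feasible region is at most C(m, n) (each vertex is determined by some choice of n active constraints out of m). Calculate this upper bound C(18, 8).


Each vertex corresponds to some choice of n active constraints out of m, so the number of vertices is at most C(m, n) = m! / (n!(m-n)!).
m = 18, n = 8
Numerator: 18 * 17 * 16 * 15 * 14 * 13 * 12 * 11
Denominator: 8! = 40320
C(18, 8) = 43758


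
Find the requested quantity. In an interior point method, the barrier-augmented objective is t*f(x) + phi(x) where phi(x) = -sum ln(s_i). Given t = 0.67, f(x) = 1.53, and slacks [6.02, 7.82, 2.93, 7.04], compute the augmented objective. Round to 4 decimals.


Step 1: Compute log-barrier.
ln values: [1.7951, 2.0567, 1.075, 1.9516]
phi = -(1.7951 + 2.0567 + 1.075 + 1.9516) = -6.8784
Step 2: Compute augmented objective.
t*f(x) = 0.67*1.53 = 1.0251
Total = 1.0251 - 6.8784 = -5.8533


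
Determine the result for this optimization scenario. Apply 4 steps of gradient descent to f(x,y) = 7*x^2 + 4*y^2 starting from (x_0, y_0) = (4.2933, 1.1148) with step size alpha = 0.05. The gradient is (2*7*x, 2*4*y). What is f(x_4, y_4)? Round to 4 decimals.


Gradient descent on f(x,y) = 7*x^2 + 4*y^2.
Starting point: (4.2933, 1.1148), alpha = 0.05
Step 1: grad_x = 2*7*4.2933 = 60.1062, grad_y = 2*4*1.1148 = 8.9184
  x_1 = 4.2933 - 0.05*60.1062 = 1.288
  y_1 = 1.1148 - 0.05*8.9184 = 0.6689
Step 2: grad_x = 2*7*1.288 = 18.0319, grad_y = 2*4*0.6689 = 5.351
  x_2 = 1.288 - 0.05*18.0319 = 0.3864
  y_2 = 0.6689 - 0.05*5.351 = 0.4013
Step 3: grad_x = 2*7*0.3864 = 5.4096, grad_y = 2*4*0.4013 = 3.2106
  x_3 = 0.3864 - 0.05*5.4096 = 0.1159
  y_3 = 0.4013 - 0.05*3.2106 = 0.2408
Step 4: grad_x = 2*7*0.1159 = 1.6229, grad_y = 2*4*0.2408 = 1.9264
  x_4 = 0.1159 - 0.05*1.6229 = 0.0348
  y_4 = 0.2408 - 0.05*1.9264 = 0.1445
f(0.0348, 0.1445) = 7*0.0348^2 + 4*0.1445^2 = 0.092


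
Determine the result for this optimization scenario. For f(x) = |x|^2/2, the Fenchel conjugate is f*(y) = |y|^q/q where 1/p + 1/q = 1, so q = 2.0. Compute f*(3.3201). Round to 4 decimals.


The conjugate exponent q satisfies 1/p + 1/q = 1.
p = 2, so q = 2/(2 - 1) = 2.0
|y|^q = 3.3201^2.0 = 11.0231
f*(3.3201) = 11.0231 / 2.0 = 5.5115


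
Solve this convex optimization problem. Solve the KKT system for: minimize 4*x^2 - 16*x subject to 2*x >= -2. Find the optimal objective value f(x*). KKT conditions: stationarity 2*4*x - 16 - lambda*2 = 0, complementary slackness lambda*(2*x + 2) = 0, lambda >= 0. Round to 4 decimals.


Step 1: Try lambda = 0 (constraint inactive).
Stationarity: 2*4*x - 16 = 0
x* = 16/(2*4) = 2.0
Check constraint: 2*2.0 = 4.0 >= -2 -- satisfied.
Step 2: Compute optimal value.
f(x*) = 4*2.0^2 - 16*2.0 = -16.0


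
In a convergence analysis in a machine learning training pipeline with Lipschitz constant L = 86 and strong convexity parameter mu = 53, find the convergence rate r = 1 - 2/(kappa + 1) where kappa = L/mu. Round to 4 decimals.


Step 1: Compute the condition number.
kappa = L/mu = 86/53 = 1.6226
Step 2: Compute the convergence rate.
r = 1 - 2/(kappa + 1) = 1 - 2*mu/(L + mu) = (L - mu)/(L + mu) = 33/139 = 0.2374


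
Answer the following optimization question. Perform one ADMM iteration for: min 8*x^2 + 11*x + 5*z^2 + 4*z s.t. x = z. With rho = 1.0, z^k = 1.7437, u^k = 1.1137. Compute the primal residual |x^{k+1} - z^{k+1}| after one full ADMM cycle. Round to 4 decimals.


ADMM iteration with rho = 1.0, z^k = 1.7437, u^k = 1.1137
Step 1: x-update.
Minimize 8*x^2 + 11*x + (1.0/2)*(x - 1.7437 + 1.1137)^2
FOC: (2*8 + 1.0)*x = -11 + 1.0*(1.7437 - 1.1137)
x^{k+1} = -0.61
Step 2: z-update.
Minimize 5*z^2 + 4*z + (1.0/2)*(-0.61 - z + 1.1137)^2
FOC: (2*5 + 1.0)*z = -4 + 1.0*(-0.61 + 1.1137)
z^{k+1} = -0.3178
Step 3: u-update.
u^{k+1} = 1.1137 - 0.61 + 0.3178 = 0.8215
Step 4: Primal residual = |-0.61 + 0.3178| = 0.2922


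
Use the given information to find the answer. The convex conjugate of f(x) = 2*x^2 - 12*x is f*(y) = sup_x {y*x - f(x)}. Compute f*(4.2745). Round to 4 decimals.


f*(y) = sup_x {y*x - a*x^2 - b*x} = sup_x {(y-b)*x - a*x^2}
FOC: (y - b) - 2a*x = 0 => x* = (y - b)/(2a)
x* = (4.2745 + 12)/(2*2) = 4.0686
f*(4.2745) = (y-b)^2/(4a) = (4.2745 + 12)^2/(4*2)
= 264.8594/8 = 33.1074


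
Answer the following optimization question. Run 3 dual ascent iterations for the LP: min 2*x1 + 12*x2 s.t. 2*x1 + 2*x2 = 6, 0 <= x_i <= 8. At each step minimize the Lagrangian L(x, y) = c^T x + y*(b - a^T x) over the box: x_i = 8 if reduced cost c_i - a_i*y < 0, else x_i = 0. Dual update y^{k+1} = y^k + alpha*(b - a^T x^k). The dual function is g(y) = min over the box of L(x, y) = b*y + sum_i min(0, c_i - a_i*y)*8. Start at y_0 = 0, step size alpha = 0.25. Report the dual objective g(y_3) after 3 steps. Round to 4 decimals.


Dual ascent for LP: min 2*x1 + 12*x2, 2*x1 + 2*x2 = 6, 0 <= x_i <= 8
Step 1: y^k = 0.0, reduced costs: (2.0, 12.0)
  x^k = (0.0, 0.0), subgradient = b - a^T x = 6.0
  y^{k+1} = 0.0 + 0.25*6.0 = 1.5
Step 2: y^k = 1.5, reduced costs: (-1.0, 9.0)
  x^k = (8.0, 0.0), subgradient = b - a^T x = -10.0
  y^{k+1} = 1.5 + 0.25*-10.0 = -1.0
Step 3: y^k = -1.0, reduced costs: (4.0, 14.0)
  x^k = (0.0, 0.0), subgradient = b - a^T x = 6.0
  y^{k+1} = -1.0 + 0.25*6.0 = 0.5
Dual objective at y_3 = 0.5: reduced costs (1.0, 11.0), box minimizer x = (0.0, 0.0)
g(y_3) = b*y + (c1 - a1*y)*x1 + (c2 - a2*y)*x2 = 6*0.5 + 1.0*0.0 + 11.0*0.0 = 3.0 + 0.0 + 0.0 = 3.0


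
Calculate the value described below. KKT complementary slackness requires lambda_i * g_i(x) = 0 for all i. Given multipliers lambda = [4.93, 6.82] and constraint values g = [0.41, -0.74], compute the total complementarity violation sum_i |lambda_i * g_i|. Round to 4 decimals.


KKT complementary slackness check:
lambda_1 * g_1 = 4.93 * 0.41 = 2.0213
lambda_2 * g_2 = 6.82 * -0.74 = -5.0468
Total violation = 2.0213 + 5.0468 = 7.0681


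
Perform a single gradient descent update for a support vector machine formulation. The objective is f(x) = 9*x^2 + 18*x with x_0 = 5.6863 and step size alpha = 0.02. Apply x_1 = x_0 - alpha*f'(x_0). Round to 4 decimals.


We compute the gradient at x_0 and apply the update.
f'(x) = 18*x + 18
f'(5.6863) = 18*5.6863 + 18 = 120.3534
x_1 = 5.6863 - 0.02*120.3534 = 3.2792


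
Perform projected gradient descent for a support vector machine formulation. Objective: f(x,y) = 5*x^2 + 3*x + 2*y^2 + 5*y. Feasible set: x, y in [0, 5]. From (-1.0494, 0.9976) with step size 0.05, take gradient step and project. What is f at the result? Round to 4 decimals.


Step 1: Compute gradient at (-1.0494, 0.9976).
grad_x = 2*5*-1.0494 + 3 = -7.494
grad_y = 2*2*0.9976 + 5 = 8.9904
Step 2: Gradient step.
x_raw = -1.0494 - 0.05*-7.494 = -0.6747
y_raw = 0.9976 - 0.05*8.9904 = 0.5481
Step 3: Project onto [0, 5].
x_proj = clip(-0.6747) = 0.0
y_proj = clip(0.5481) = 0.5481
Step 4: Evaluate f.
f(0.0, 0.5481) = 3.3412
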